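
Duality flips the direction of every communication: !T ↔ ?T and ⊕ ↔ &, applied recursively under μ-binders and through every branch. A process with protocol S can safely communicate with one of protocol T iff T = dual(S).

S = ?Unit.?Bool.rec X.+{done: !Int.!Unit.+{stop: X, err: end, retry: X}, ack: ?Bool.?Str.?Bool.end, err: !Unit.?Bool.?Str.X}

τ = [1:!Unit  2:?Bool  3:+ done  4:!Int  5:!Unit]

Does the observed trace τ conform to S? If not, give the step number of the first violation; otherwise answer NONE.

[1] got !Unit, protocol expects ?Unit  ✗

1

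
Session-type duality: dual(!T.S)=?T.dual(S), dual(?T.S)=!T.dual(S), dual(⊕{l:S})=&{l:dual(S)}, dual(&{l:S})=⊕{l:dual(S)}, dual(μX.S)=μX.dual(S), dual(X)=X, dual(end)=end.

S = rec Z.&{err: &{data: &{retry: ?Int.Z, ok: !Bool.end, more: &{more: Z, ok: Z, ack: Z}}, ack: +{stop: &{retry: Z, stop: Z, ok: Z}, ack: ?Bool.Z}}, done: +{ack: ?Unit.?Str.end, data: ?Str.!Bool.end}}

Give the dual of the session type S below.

rec Z → rec Z  (μ self-dual)
  &{err,done} → +{err,done}  (&→⊕)
    [err]
      &{data,ack} → +{data,ack}  (&→⊕)
        [data]
          &{retry,ok,more} → +{retry,ok,more}  (&→⊕)
            [retry]
              ?Int → !Int
                Z ↦ Z
            [ok]
              !Bool → ?Bool
                end ↦ end
            [more]
              &{more,ok,ack} → +{more,ok,ack}  (&→⊕)
                [more]
                  Z ↦ Z
                [ok]
                  Z ↦ Z
                [ack]
                  Z ↦ Z
        [ack]
          +{stop,ack} → &{stop,ack}  (select→offer)
            [stop]
              &{retry,stop,ok} → +{retry,stop,ok}  (&→⊕)
                [retry]
                  Z ↦ Z
                [stop]
                  Z ↦ Z
                [ok]
                  Z ↦ Z
            [ack]
              ?Bool → !Bool
                Z ↦ Z
    [done]
      +{ack,data} → &{ack,data}  (select→offer)
        [ack]
          ?Unit → !Unit
            ?Str → !Str
              end ↦ end
        [data]
          ?Str → !Str
            !Bool → ?Bool
              end ↦ end

rec Z.+{err: +{data: +{retry: !Int.Z, ok: ?Bool.end, more: +{more: Z, ok: Z, ack: Z}}, ack: &{stop: +{retry: Z, stop: Z, ok: Z}, ack: !Bool.Z}}, done: &{ack: !Unit.!Str.end, data: !Str.?Bool.end}}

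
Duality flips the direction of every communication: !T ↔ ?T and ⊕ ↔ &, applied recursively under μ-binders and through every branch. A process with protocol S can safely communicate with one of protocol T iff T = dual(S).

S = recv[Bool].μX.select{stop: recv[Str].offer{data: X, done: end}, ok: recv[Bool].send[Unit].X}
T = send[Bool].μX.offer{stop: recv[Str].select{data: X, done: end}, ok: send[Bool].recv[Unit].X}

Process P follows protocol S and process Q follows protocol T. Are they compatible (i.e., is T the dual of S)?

recv[Bool] vs send[Bool]  ✓
  μX vs μX  ✓ (μ self-dual)
    select{stop,ok} vs offer{stop,ok}  ✓ same labels
      • stop:
        recv[Str] vs recv[Str]  ✗ same direction on both sides — not dual

NO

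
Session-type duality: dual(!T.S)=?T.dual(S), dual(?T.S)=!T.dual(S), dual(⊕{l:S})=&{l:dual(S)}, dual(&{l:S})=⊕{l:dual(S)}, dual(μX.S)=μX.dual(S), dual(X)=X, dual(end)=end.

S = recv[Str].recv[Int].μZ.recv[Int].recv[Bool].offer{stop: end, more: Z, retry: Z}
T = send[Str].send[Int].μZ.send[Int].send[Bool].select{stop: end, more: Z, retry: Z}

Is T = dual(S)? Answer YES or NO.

YES

recv[Str] vs send[Str]  match
  recv[Int] vs send[Int]  match
    μZ vs μZ  match (rec unchanged)
      recv[Int] vs send[Int]  match
        recv[Bool] vs send[Bool]  match
          offer{stop,more,retry} vs select{stop,more,retry}  match labels match
            • stop:
              end vs end  match
            • more:
              Z vs Z  match
            • retry:
              Z vs Z  match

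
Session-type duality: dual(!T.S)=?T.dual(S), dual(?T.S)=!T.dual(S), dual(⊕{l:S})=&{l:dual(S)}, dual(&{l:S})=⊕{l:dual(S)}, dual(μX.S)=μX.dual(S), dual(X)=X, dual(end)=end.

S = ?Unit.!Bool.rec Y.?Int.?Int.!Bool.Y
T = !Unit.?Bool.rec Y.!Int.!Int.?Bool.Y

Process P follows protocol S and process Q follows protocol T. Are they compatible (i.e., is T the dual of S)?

?Unit ‖ !Unit  match
  !Bool ‖ ?Bool  match
    rec Y ‖ rec Y  match (binder kept)
      ?Int ‖ !Int  match
        ?Int ‖ !Int  match
          !Bool ‖ ?Bool  match
            Y ‖ Y  match

YES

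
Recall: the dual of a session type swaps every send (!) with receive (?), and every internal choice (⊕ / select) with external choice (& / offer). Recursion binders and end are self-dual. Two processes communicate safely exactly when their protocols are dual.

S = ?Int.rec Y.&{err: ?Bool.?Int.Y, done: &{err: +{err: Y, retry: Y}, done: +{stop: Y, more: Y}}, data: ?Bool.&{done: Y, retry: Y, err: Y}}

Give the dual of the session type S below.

?Int → !Int
  rec Y → rec Y  (binder kept)
    &{err,done,data} → +{err,done,data}  (external→internal)
      [err]
        ?Bool → !Bool
          ?Int → !Int
            dual(Y) = Y
      [done]
        &{err,done} → +{err,done}  (external→internal)
          [err]
            +{err,retry} → &{err,retry}  (select→offer)
              [err]
                dual(Y) = Y
              [retry]
                dual(Y) = Y
          [done]
            +{stop,more} → &{stop,more}  (select→offer)
              [stop]
                dual(Y) = Y
              [more]
                dual(Y) = Y
      [data]
        ?Bool → !Bool
          &{done,retry,err} → +{done,retry,err}  (external→internal)
            [done]
              dual(Y) = Y
            [retry]
              dual(Y) = Y
            [err]
              dual(Y) = Y

!Int.rec Y.+{err: !Bool.!Int.Y, done: +{err: &{err: Y, retry: Y}, done: &{stop: Y, more: Y}}, data: !Bool.+{done: Y, retry: Y, err: Y}}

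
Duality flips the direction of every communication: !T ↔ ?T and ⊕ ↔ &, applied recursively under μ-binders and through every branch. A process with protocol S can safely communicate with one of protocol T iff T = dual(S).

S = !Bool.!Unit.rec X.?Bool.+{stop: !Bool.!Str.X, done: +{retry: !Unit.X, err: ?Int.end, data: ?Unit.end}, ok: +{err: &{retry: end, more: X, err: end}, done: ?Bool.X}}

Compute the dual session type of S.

!Bool → ?Bool
  !Unit → ?Unit
    rec X → rec X  (binder kept)
      ?Bool → !Bool
        +{stop,done,ok} → &{stop,done,ok}  (⊕→&)
          • stop:
            !Bool → ?Bool
              !Str → ?Str
                X self-dual
          • done:
            +{retry,err,data} → &{retry,err,data}  (⊕→&)
              • retry:
                !Unit → ?Unit
                  X self-dual
              • err:
                ?Int → !Int
                  end self-dual
              • data:
                ?Unit → !Unit
                  end self-dual
          • ok:
            +{err,done} → &{err,done}  (⊕→&)
              • err:
                &{retry,more,err} → +{retry,more,err}  (offer→select)
                  • retry:
                    end self-dual
                  • more:
                    X self-dual
                  • err:
                    end self-dual
              • done:
                ?Bool → !Bool
                  X self-dual

?Bool.?Unit.rec X.!Bool.&{stop: ?Bool.?Str.X, done: &{retry: ?Unit.X, err: !Int.end, data: !Unit.end}, ok: &{err: +{retry: end, more: X, err: end}, done: !Bool.X}}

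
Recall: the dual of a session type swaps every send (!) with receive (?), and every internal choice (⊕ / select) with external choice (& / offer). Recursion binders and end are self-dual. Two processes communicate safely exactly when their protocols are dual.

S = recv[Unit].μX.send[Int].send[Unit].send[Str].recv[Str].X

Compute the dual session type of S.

send[Unit].μX.recv[Int].recv[Unit].recv[Str].send[Str].X

recv[Unit] = send[Unit]
  μX = μX  (rec unchanged)
    send[Int] = recv[Int]
      send[Unit] = recv[Unit]
        send[Str] = recv[Str]
          recv[Str] = send[Str]
            X self-dual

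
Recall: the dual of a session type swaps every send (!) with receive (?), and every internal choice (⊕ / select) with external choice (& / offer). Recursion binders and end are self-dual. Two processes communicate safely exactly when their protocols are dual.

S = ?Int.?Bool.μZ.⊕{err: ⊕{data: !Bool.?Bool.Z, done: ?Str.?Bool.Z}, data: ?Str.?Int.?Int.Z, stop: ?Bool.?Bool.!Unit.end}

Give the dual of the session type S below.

?Int ↦ !Int
  ?Bool ↦ !Bool
    μZ ↦ μZ  (rec unchanged)
      ⊕{err,data,stop} ↦ &{err,data,stop}  (⊕→&)
        • err:
          ⊕{data,done} ↦ &{data,done}  (⊕→&)
            • data:
              !Bool ↦ ?Bool
                ?Bool ↦ !Bool
                  Z ↦ Z
            • done:
              ?Str ↦ !Str
                ?Bool ↦ !Bool
                  Z ↦ Z
        • data:
          ?Str ↦ !Str
            ?Int ↦ !Int
              ?Int ↦ !Int
                Z ↦ Z
        • stop:
          ?Bool ↦ !Bool
            ?Bool ↦ !Bool
              !Unit ↦ ?Unit
                end ↦ end

!Int.!Bool.μZ.&{err: &{data: ?Bool.!Bool.Z, done: !Str.!Bool.Z}, data: !Str.!Int.!Int.Z, stop: !Bool.!Bool.?Unit.end}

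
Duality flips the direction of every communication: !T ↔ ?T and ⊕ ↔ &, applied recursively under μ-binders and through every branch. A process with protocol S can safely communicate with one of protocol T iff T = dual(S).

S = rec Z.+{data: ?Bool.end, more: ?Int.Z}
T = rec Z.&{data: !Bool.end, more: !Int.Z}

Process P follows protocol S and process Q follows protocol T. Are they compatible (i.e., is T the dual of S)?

rec Z vs rec Z  match (binder kept)
  +{data,more} vs &{data,more}  match same labels
    [data]
      ?Bool vs !Bool  match
        end vs end  match
    [more]
      ?Int vs !Int  match
        Z vs Z  match

YES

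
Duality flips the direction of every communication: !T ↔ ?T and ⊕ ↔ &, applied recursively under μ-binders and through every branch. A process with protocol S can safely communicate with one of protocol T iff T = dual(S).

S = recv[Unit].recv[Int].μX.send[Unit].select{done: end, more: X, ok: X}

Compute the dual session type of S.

send[Unit].send[Int].μX.recv[Unit].offer{done: end, more: X, ok: X}

recv[Unit] ↦ send[Unit]
  recv[Int] ↦ send[Int]
    μX ↦ μX  (binder kept)
      send[Unit] ↦ recv[Unit]
        select{done,more,ok} ↦ offer{done,more,ok}  (select→offer)
          case done:
            dual(end) = end
          case more:
            dual(X) = X
          case ok:
            dual(X) = X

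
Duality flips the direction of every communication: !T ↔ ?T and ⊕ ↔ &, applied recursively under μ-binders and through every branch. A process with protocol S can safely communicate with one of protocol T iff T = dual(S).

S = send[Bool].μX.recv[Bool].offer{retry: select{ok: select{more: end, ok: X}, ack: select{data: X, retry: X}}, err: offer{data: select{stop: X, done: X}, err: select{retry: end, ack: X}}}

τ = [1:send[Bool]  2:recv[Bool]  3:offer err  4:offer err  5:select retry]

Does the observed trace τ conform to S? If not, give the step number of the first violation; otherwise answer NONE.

step 1: send[Bool]  ✓  residual = μX.…
step 2: recv[Bool]  ✓  residual = offer{retry: select{ok: select{more: end, ok: μX.…}, ack: select{data: μX.…, retry: μX.…}}, err: offer{data: select{stop: μX.…, done: μX.…}, err: select{retry: end, ack: μX.…}}}
step 3: offer err  ✓  residual = offer{data: select{stop: μX.…, done: μX.…}, err: select{retry: end, ack: μX.…}}
step 4: offer err  ✓  residual = select{retry: end, ack: μX.…}
step 5: select retry  ✓  residual = end
trace exhausted — no violation

NONE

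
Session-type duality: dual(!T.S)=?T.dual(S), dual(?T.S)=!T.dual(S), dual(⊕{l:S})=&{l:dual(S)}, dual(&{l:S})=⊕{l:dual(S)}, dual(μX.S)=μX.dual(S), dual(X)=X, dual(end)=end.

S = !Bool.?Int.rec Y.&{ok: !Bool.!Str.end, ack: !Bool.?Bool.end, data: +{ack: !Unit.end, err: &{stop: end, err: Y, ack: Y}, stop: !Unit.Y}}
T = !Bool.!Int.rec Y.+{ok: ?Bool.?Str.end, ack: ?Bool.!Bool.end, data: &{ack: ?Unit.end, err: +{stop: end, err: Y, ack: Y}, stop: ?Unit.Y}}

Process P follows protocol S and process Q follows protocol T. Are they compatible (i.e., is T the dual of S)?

!Bool ‖ !Bool  ✗ same direction on both sides — not dual

NO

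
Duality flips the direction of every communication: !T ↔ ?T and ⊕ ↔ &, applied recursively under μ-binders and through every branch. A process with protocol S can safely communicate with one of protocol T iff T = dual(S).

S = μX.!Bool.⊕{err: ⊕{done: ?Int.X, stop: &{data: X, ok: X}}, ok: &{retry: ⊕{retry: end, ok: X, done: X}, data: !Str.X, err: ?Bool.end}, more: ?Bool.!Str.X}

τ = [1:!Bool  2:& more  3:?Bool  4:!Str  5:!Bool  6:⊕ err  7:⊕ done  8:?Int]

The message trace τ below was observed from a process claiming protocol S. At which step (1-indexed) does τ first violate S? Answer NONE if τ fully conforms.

2

@1 !Bool  match  now at ⊕{err: ⊕{done: ?Int.μX.…, stop: &{data: μX.…, ok: μX.…}}, ok: &{retry: ⊕{retry: end, ok: μX.…, done: μX.…}, data: !Str.μX.…, err: ?Bool.end}, more: ?Bool.!Str.μX.…}
@2 got & more, protocol expects ⊕ err or ⊕ ok or ⊕ more  ✗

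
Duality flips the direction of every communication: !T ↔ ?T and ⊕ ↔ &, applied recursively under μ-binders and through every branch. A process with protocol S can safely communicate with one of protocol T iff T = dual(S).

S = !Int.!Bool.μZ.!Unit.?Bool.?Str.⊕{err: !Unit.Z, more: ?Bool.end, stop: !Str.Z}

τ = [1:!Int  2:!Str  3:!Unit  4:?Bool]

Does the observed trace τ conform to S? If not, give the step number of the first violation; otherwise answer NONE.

step 1: !Int  match  cont: !Bool.μZ.…
step 2: got !Str, protocol expects !Bool  ✗

2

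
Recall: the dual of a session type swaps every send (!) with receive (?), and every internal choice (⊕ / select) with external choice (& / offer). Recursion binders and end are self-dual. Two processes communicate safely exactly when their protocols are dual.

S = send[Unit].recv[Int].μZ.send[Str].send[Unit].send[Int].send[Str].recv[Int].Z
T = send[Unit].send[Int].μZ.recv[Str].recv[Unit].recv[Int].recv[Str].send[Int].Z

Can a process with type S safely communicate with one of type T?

send[Unit] ‖ send[Unit]  ✗ same direction on both sides — not dual

NO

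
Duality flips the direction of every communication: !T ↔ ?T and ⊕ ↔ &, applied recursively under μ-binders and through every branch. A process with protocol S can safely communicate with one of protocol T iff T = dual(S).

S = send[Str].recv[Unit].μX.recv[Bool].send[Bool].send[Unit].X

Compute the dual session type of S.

recv[Str].send[Unit].μX.send[Bool].recv[Bool].recv[Unit].X

send[Str] ↦ recv[Str]
  recv[Unit] ↦ send[Unit]
    μX ↦ μX  (binder kept)
      recv[Bool] ↦ send[Bool]
        send[Bool] ↦ recv[Bool]
          send[Unit] ↦ recv[Unit]
            X self-dual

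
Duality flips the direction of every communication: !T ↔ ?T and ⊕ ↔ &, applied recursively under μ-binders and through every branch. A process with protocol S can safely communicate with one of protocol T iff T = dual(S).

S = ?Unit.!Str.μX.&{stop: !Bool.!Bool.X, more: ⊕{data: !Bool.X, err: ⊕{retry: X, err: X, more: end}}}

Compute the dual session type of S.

?Unit = !Unit
  !Str = ?Str
    μX = μX  (μ self-dual)
      &{stop,more} = ⊕{stop,more}  (offer→select)
        • stop:
          !Bool = ?Bool
            !Bool = ?Bool
              X ↦ X
        • more:
          ⊕{data,err} = &{data,err}  (internal→external)
            • data:
              !Bool = ?Bool
                X ↦ X
            • err:
              ⊕{retry,err,more} = &{retry,err,more}  (internal→external)
                • retry:
                  X ↦ X
                • err:
                  X ↦ X
                • more:
                  end ↦ end

!Unit.?Str.μX.⊕{stop: ?Bool.?Bool.X, more: &{data: ?Bool.X, err: &{retry: X, err: X, more: end}}}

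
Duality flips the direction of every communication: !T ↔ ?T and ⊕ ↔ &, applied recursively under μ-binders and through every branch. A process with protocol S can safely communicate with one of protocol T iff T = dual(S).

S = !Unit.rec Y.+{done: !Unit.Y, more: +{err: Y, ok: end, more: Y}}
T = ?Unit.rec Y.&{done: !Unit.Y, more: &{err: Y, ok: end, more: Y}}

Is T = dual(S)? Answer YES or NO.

NO

!Unit ‖ ?Unit  ok
  rec Y ‖ rec Y  ok (μ self-dual)
    +{done,more} ‖ &{done,more}  ok label sets agree
      [done]
        !Unit ‖ !Unit  ✗ same direction on both sides — not dual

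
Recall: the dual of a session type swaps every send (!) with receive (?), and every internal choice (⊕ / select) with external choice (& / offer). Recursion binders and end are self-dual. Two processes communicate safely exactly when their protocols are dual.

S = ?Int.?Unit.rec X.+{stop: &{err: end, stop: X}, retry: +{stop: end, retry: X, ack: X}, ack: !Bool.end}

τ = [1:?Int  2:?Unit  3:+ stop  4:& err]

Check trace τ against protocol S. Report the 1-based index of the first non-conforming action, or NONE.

NONE

[1] ?Int  ok  state: ?Unit.rec X.…
[2] ?Unit  ok  state: rec X.…
[3] + stop  ok  state: &{err: end, stop: rec X.…}
[4] & err  ok  state: end
trace exhausted — no violation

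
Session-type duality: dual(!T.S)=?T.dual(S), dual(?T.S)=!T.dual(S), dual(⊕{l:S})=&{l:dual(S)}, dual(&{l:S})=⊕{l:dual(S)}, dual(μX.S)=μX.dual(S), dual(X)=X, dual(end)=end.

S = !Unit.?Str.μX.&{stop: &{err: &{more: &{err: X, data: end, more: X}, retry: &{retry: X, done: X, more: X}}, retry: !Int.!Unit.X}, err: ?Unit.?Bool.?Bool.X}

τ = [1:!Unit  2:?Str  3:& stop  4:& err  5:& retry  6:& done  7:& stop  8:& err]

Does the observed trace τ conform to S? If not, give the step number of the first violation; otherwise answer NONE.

NONE

step 1: !Unit  match  state: ?Str.μX.…
step 2: ?Str  match  state: μX.…
step 3: & stop  match  state: &{err: &{more: &{err: μX.…, data: end, more: μX.…}, retry: &{retry: μX.…, done: μX.…, more: μX.…}}, retry: !Int.!Unit.μX.…}
step 4: & err  match  state: &{more: &{err: μX.…, data: end, more: μX.…}, retry: &{retry: μX.…, done: μX.…, more: μX.…}}
step 5: & retry  match  state: &{retry: μX.…, done: μX.…, more: μX.…}
step 6: & done  match  state: μX.…
step 7: & stop  match  state: &{err: &{more: &{err: μX.…, data: end, more: μX.…}, retry: &{retry: μX.…, done: μX.…, more: μX.…}}, retry: !Int.!Unit.μX.…}
step 8: & err  match  state: &{more: &{err: μX.…, data: end, more: μX.…}, retry: &{retry: μX.…, done: μX.…, more: μX.…}}
all 8 steps conform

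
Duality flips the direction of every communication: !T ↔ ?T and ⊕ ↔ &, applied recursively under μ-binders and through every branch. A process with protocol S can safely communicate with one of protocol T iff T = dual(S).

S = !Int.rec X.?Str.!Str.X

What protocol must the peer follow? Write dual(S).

!Int ↦ ?Int
  rec X ↦ rec X  (binder kept)
    ?Str ↦ !Str
      !Str ↦ ?Str
        X self-dual

?Int.rec X.!Str.?Str.X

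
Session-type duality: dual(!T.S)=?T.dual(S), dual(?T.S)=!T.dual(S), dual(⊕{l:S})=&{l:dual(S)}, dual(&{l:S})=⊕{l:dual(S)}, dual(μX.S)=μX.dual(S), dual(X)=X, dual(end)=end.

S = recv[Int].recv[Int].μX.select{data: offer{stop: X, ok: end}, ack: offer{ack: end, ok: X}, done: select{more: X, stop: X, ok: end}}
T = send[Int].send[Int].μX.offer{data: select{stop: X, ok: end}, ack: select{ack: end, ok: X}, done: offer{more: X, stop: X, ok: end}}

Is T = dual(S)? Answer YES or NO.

recv[Int] vs send[Int]  ok
  recv[Int] vs send[Int]  ok
    μX vs μX  ok (binder kept)
      select{data,ack,done} vs offer{data,ack,done}  ok label sets agree
        [data]
          offer{stop,ok} vs select{stop,ok}  ok label sets agree
            [stop]
              X vs X  ok
            [ok]
              end vs end  ok
        [ack]
          offer{ack,ok} vs select{ack,ok}  ok label sets agree
            [ack]
              end vs end  ok
            [ok]
              X vs X  ok
        [done]
          select{more,stop,ok} vs offer{more,stop,ok}  ok label sets agree
            [more]
              X vs X  ok
            [stop]
              X vs X  ok
            [ok]
              end vs end  ok

YES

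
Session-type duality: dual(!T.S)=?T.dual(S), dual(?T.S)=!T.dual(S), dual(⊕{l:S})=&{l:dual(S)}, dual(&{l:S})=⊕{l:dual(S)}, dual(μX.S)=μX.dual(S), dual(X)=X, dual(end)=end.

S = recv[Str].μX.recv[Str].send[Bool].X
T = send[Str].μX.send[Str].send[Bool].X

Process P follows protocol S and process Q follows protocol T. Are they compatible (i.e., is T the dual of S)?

recv[Str] ‖ send[Str]  ✓
  μX ‖ μX  ✓ (μ self-dual)
    recv[Str] ‖ send[Str]  ✓
      send[Bool] ‖ send[Bool]  ✗ same direction on both sides — not dual

NO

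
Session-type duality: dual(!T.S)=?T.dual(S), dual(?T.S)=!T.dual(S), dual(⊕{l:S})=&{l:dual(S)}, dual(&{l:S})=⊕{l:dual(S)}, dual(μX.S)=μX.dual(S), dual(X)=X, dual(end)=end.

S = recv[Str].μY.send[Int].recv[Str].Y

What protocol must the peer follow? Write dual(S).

send[Str].μY.recv[Int].send[Str].Y

recv[Str] ↦ send[Str]
  μY ↦ μY  (rec unchanged)
    send[Int] ↦ recv[Int]
      recv[Str] ↦ send[Str]
        Y self-dual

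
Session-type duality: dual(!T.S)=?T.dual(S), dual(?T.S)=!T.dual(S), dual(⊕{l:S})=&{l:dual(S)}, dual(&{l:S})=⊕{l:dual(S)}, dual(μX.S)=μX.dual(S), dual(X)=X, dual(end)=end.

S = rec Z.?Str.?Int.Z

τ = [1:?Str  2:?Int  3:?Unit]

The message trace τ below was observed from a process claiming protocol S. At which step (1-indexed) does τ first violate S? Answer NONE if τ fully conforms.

3

@1 ?Str  match  cont: ?Int.rec Z.…
@2 ?Int  match  cont: rec Z.…
@3 got ?Unit, protocol expects ?Str  ✗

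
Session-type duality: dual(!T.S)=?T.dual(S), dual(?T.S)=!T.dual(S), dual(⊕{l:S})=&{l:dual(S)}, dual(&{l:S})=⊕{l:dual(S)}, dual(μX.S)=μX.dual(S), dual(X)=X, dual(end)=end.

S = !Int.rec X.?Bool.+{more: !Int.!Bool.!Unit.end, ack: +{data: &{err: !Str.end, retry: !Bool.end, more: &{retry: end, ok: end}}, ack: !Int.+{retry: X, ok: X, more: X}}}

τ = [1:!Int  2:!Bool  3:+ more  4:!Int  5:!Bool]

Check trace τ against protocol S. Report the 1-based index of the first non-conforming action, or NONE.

@1 !Int  ✓  state: rec X.…
@2 got !Bool, protocol expects ?Bool  ✗

2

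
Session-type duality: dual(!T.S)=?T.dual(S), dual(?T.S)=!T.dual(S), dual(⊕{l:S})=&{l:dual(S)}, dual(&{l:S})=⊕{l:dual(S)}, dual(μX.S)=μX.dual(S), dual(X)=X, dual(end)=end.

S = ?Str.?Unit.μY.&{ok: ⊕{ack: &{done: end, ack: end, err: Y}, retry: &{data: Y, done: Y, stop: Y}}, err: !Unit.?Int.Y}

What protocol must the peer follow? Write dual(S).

?Str → !Str
  ?Unit → !Unit
    μY → μY  (binder kept)
      &{ok,err} → ⊕{ok,err}  (external→internal)
        • ok:
          ⊕{ack,retry} → &{ack,retry}  (⊕→&)
            • ack:
              &{done,ack,err} → ⊕{done,ack,err}  (external→internal)
                • done:
                  end ↦ end
                • ack:
                  end ↦ end
                • err:
                  Y ↦ Y
            • retry:
              &{data,done,stop} → ⊕{data,done,stop}  (external→internal)
                • data:
                  Y ↦ Y
                • done:
                  Y ↦ Y
                • stop:
                  Y ↦ Y
        • err:
          !Unit → ?Unit
            ?Int → !Int
              Y ↦ Y

!Str.!Unit.μY.⊕{ok: &{ack: ⊕{done: end, ack: end, err: Y}, retry: ⊕{data: Y, done: Y, stop: Y}}, err: ?Unit.!Int.Y}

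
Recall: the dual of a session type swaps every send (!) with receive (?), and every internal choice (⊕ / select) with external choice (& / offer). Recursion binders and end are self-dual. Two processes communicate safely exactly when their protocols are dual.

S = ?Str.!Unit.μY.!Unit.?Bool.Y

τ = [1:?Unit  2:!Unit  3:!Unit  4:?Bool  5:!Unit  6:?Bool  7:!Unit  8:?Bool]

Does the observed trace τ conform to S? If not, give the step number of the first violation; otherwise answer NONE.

[1] got ?Unit, protocol expects ?Str  ✗

1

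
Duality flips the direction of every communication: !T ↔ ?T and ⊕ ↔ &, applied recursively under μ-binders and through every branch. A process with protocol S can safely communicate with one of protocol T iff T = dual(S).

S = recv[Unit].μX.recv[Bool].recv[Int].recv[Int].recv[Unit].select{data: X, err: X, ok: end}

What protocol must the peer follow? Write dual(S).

recv[Unit] = send[Unit]
  μX = μX  (μ self-dual)
    recv[Bool] = send[Bool]
      recv[Int] = send[Int]
        recv[Int] = send[Int]
          recv[Unit] = send[Unit]
            select{data,err,ok} = offer{data,err,ok}  (⊕→&)
              • data:
                X ↦ X
              • err:
                X ↦ X
              • ok:
                end ↦ end

send[Unit].μX.send[Bool].send[Int].send[Int].send[Unit].offer{data: X, err: X, ok: end}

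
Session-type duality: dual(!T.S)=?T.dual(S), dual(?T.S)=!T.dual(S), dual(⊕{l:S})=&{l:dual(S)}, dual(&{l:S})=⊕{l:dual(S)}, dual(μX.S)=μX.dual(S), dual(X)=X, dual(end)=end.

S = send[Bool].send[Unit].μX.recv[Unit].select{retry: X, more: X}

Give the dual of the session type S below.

send[Bool] ↦ recv[Bool]
  send[Unit] ↦ recv[Unit]
    μX ↦ μX  (μ self-dual)
      recv[Unit] ↦ send[Unit]
        select{retry,more} ↦ offer{retry,more}  (⊕→&)
          case retry:
            X ↦ X
          case more:
            X ↦ X

recv[Bool].recv[Unit].μX.send[Unit].offer{retry: X, more: X}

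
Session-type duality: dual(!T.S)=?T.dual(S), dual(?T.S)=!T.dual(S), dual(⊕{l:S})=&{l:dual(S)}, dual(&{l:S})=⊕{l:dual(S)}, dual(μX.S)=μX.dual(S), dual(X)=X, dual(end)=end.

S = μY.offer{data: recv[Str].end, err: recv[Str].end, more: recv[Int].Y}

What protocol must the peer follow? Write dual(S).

μY.select{data: send[Str].end, err: send[Str].end, more: send[Int].Y}

μY → μY  (binder kept)
  offer{data,err,more} → select{data,err,more}  (external→internal)
    • data:
      recv[Str] → send[Str]
        end self-dual
    • err:
      recv[Str] → send[Str]
        end self-dual
    • more:
      recv[Int] → send[Int]
        Y self-dual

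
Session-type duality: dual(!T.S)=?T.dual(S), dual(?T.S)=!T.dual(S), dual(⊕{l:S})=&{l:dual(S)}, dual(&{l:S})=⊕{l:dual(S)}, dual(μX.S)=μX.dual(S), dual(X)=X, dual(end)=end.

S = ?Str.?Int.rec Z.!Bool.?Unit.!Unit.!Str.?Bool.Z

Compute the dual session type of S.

!Str.!Int.rec Z.?Bool.!Unit.?Unit.?Str.!Bool.Z

?Str → !Str
  ?Int → !Int
    rec Z → rec Z  (rec unchanged)
      !Bool → ?Bool
        ?Unit → !Unit
          !Unit → ?Unit
            !Str → ?Str
              ?Bool → !Bool
                Z ↦ Z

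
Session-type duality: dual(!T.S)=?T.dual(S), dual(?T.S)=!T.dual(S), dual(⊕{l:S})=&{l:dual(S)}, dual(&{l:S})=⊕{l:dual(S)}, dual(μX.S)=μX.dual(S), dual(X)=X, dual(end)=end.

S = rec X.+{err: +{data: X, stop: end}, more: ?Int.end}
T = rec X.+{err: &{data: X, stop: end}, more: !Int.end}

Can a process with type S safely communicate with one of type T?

NO

rec X | rec X  match (rec unchanged)
  +{err,more} | +{err,more}  ✗ choice polarity not flipped — not dual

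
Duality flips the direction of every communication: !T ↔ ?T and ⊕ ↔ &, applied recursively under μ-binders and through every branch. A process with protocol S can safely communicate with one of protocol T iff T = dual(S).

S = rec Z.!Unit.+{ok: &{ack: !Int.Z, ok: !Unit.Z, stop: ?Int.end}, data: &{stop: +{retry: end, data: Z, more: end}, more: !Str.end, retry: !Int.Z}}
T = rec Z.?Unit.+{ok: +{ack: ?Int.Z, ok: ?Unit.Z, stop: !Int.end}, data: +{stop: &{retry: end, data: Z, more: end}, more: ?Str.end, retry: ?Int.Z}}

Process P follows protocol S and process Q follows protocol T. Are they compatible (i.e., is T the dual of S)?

NO

rec Z vs rec Z  match (μ self-dual)
  !Unit vs ?Unit  match
    +{ok,data} vs +{ok,data}  ✗ choice polarity not flipped — not dual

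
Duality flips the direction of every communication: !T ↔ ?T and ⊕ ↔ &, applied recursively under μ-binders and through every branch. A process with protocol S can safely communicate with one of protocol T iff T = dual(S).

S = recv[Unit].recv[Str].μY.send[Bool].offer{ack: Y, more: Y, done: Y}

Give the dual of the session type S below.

send[Unit].send[Str].μY.recv[Bool].select{ack: Y, more: Y, done: Y}

recv[Unit] ↦ send[Unit]
  recv[Str] ↦ send[Str]
    μY ↦ μY  (binder kept)
      send[Bool] ↦ recv[Bool]
        offer{ack,more,done} ↦ select{ack,more,done}  (offer→select)
          • ack:
            dual(Y) = Y
          • more:
            dual(Y) = Y
          • done:
            dual(Y) = Y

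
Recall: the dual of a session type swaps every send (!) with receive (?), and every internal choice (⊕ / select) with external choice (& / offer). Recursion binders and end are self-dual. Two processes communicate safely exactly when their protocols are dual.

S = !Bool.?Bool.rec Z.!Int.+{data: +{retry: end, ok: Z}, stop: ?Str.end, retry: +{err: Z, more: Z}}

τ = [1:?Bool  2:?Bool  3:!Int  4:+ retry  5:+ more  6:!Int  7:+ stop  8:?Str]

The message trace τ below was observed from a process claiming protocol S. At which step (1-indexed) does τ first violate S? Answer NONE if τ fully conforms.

1

@1 got ?Bool, protocol expects !Bool  ✗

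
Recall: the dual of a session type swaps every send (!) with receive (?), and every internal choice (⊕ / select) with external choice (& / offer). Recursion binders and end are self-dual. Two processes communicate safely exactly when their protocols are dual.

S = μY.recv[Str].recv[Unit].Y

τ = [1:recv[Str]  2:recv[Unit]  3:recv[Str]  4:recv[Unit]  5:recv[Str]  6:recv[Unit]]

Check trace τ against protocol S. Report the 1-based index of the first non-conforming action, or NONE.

NONE

@1 recv[Str]  ✓  cont: recv[Unit].μY.…
@2 recv[Unit]  ✓  cont: μY.…
@3 recv[Str]  ✓  cont: recv[Unit].μY.…
@4 recv[Unit]  ✓  cont: μY.…
@5 recv[Str]  ✓  cont: recv[Unit].μY.…
@6 recv[Unit]  ✓  cont: μY.…
τ conforms to S (length 6)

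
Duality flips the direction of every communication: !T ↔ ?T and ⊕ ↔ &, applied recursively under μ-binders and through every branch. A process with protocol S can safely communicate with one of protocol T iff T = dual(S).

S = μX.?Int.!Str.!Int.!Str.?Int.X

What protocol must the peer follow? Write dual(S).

μX.!Int.?Str.?Int.?Str.!Int.X

μX ↦ μX  (binder kept)
  ?Int ↦ !Int
    !Str ↦ ?Str
      !Int ↦ ?Int
        !Str ↦ ?Str
          ?Int ↦ !Int
            dual(X) = X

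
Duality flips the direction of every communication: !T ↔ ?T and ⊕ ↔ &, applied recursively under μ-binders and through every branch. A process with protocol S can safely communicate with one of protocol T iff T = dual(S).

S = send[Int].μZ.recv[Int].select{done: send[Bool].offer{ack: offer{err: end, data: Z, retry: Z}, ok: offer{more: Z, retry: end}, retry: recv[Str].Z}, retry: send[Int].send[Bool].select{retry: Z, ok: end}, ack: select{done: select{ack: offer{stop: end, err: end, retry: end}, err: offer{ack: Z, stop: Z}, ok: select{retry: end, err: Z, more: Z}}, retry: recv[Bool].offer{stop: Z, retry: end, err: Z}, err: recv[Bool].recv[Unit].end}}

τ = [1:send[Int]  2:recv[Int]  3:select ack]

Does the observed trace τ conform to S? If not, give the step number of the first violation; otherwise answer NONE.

NONE

[1] send[Int]  match  residual = μZ.…
[2] recv[Int]  match  residual = select{done: send[Bool].offer{ack: offer{err: end, data: μZ.…, retry: μZ.…}, ok: offer{more: μZ.…, retry: end}, retry: recv[Str].μZ.…}, retry: send[Int].send[Bool].select{retry: μZ.…, ok: end}, ack: select{done: select{ack: offer{stop: end, err: end, retry: end}, err: offer{ack: μZ.…, stop: μZ.…}, ok: select{retry: end, err: μZ.…, more: μZ.…}}, retry: recv[Bool].offer{stop: μZ.…, retry: end, err: μZ.…}, err: recv[Bool].recv[Unit].end}}
[3] select ack  match  residual = select{done: select{ack: offer{stop: end, err: end, retry: end}, err: offer{ack: μZ.…, stop: μZ.…}, ok: select{retry: end, err: μZ.…, more: μZ.…}}, retry: recv[Bool].offer{stop: μZ.…, retry: end, err: μZ.…}, err: recv[Bool].recv[Unit].end}
all 3 steps conform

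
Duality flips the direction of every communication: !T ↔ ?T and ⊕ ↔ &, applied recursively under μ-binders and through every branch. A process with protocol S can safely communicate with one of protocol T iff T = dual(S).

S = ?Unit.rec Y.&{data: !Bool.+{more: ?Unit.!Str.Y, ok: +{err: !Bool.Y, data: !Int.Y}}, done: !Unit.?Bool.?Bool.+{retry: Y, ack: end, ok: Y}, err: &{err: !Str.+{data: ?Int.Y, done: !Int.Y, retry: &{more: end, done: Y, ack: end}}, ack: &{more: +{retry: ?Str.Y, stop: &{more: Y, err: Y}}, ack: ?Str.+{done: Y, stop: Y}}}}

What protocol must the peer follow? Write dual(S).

?Unit = !Unit
  rec Y = rec Y  (μ self-dual)
    &{data,done,err} = +{data,done,err}  (&→⊕)
      • data:
        !Bool = ?Bool
          +{more,ok} = &{more,ok}  (⊕→&)
            • more:
              ?Unit = !Unit
                !Str = ?Str
                  dual(Y) = Y
            • ok:
              +{err,data} = &{err,data}  (⊕→&)
                • err:
                  !Bool = ?Bool
                    dual(Y) = Y
                • data:
                  !Int = ?Int
                    dual(Y) = Y
      • done:
        !Unit = ?Unit
          ?Bool = !Bool
            ?Bool = !Bool
              +{retry,ack,ok} = &{retry,ack,ok}  (⊕→&)
                • retry:
                  dual(Y) = Y
                • ack:
                  dual(end) = end
                • ok:
                  dual(Y) = Y
      • err:
        &{err,ack} = +{err,ack}  (&→⊕)
          • err:
            !Str = ?Str
              +{data,done,retry} = &{data,done,retry}  (⊕→&)
                • data:
                  ?Int = !Int
                    dual(Y) = Y
                • done:
                  !Int = ?Int
                    dual(Y) = Y
                • retry:
                  &{more,done,ack} = +{more,done,ack}  (&→⊕)
                    • more:
                      dual(end) = end
                    • done:
                      dual(Y) = Y
                    • ack:
                      dual(end) = end
          • ack:
            &{more,ack} = +{more,ack}  (&→⊕)
              • more:
                +{retry,stop} = &{retry,stop}  (⊕→&)
                  • retry:
                    ?Str = !Str
                      dual(Y) = Y
                  • stop:
                    &{more,err} = +{more,err}  (&→⊕)
                      • more:
                        dual(Y) = Y
                      • err:
                        dual(Y) = Y
              • ack:
                ?Str = !Str
                  +{done,stop} = &{done,stop}  (⊕→&)
                    • done:
                      dual(Y) = Y
                    • stop:
                      dual(Y) = Y

!Unit.rec Y.+{data: ?Bool.&{more: !Unit.?Str.Y, ok: &{err: ?Bool.Y, data: ?Int.Y}}, done: ?Unit.!Bool.!Bool.&{retry: Y, ack: end, ok: Y}, err: +{err: ?Str.&{data: !Int.Y, done: ?Int.Y, retry: +{more: end, done: Y, ack: end}}, ack: +{more: &{retry: !Str.Y, stop: +{more: Y, err: Y}}, ack: !Str.&{done: Y, stop: Y}}}}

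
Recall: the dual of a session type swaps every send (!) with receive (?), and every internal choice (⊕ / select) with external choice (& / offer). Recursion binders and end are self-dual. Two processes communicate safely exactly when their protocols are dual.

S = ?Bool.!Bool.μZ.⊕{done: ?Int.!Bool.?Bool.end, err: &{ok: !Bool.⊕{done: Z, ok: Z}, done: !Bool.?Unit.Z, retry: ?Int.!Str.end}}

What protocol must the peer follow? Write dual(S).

?Bool → !Bool
  !Bool → ?Bool
    μZ → μZ  (rec unchanged)
      ⊕{done,err} → &{done,err}  (select→offer)
        • done:
          ?Int → !Int
            !Bool → ?Bool
              ?Bool → !Bool
                dual(end) = end
        • err:
          &{ok,done,retry} → ⊕{ok,done,retry}  (external→internal)
            • ok:
              !Bool → ?Bool
                ⊕{done,ok} → &{done,ok}  (select→offer)
                  • done:
                    dual(Z) = Z
                  • ok:
                    dual(Z) = Z
            • done:
              !Bool → ?Bool
                ?Unit → !Unit
                  dual(Z) = Z
            • retry:
              ?Int → !Int
                !Str → ?Str
                  dual(end) = end

!Bool.?Bool.μZ.&{done: !Int.?Bool.!Bool.end, err: ⊕{ok: ?Bool.&{done: Z, ok: Z}, done: ?Bool.!Unit.Z, retry: !Int.?Str.end}}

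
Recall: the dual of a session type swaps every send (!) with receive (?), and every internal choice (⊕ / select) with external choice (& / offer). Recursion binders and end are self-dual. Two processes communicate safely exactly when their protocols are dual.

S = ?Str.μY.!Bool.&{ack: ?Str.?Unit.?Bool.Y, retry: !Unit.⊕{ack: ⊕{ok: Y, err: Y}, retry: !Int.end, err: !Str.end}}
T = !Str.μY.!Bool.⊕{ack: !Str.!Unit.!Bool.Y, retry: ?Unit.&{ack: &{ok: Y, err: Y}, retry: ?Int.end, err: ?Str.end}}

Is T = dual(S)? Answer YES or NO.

NO

?Str ‖ !Str  match
  μY ‖ μY  match (μ self-dual)
    !Bool ‖ !Bool  ✗ same direction on both sides — not dual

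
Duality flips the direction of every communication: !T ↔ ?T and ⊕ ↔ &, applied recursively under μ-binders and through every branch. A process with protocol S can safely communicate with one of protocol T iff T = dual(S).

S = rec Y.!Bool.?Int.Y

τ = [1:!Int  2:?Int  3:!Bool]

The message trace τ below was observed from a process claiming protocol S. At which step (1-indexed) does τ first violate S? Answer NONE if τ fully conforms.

[1] got !Int, protocol expects !Bool  ✗

1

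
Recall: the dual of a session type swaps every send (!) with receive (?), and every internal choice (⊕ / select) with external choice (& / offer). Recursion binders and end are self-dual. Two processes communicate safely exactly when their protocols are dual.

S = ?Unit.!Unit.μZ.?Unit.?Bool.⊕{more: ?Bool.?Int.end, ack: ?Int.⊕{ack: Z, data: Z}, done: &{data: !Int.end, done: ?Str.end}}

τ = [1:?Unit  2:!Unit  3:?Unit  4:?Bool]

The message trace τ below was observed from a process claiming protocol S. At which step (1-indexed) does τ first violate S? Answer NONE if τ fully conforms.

@1 ?Unit  ✓  cont: !Unit.μZ.…
@2 !Unit  ✓  cont: μZ.…
@3 ?Unit  ✓  cont: ?Bool.⊕{more: ?Bool.?Int.end, ack: ?Int.⊕{ack: μZ.…, data: μZ.…}, done: &{data: !Int.end, done: ?Str.end}}
@4 ?Bool  ✓  cont: ⊕{more: ?Bool.?Int.end, ack: ?Int.⊕{ack: μZ.…, data: μZ.…}, done: &{data: !Int.end, done: ?Str.end}}
τ conforms to S (length 4)

NONE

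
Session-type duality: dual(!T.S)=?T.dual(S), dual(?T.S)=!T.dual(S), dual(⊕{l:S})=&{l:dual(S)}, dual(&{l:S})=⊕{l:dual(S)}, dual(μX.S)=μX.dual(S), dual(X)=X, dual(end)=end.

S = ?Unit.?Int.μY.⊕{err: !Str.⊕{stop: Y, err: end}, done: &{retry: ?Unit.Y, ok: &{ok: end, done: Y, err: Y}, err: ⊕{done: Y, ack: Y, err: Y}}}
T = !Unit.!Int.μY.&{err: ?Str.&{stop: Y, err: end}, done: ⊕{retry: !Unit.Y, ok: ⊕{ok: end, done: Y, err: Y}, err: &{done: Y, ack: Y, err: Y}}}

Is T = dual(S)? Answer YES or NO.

?Unit vs !Unit  ok
  ?Int vs !Int  ok
    μY vs μY  ok (rec unchanged)
      ⊕{err,done} vs &{err,done}  ok same labels
        case err:
          !Str vs ?Str  ok
            ⊕{stop,err} vs &{stop,err}  ok same labels
              case stop:
                Y vs Y  ok
              case err:
                end vs end  ok
        case done:
          &{retry,ok,err} vs ⊕{retry,ok,err}  ok same labels
            case retry:
              ?Unit vs !Unit  ok
                Y vs Y  ok
            case ok:
              &{ok,done,err} vs ⊕{ok,done,err}  ok same labels
                case ok:
                  end vs end  ok
                case done:
                  Y vs Y  ok
                case err:
                  Y vs Y  ok
            case err:
              ⊕{done,ack,err} vs &{done,ack,err}  ok same labels
                case done:
                  Y vs Y  ok
                case ack:
                  Y vs Y  ok
                case err:
                  Y vs Y  ok

YES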